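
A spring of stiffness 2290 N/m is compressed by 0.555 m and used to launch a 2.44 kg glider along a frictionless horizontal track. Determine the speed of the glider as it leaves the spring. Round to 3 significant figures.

Conservation of energy: ½kx² = ½mv²
v = x√(k/m) = 0.555 × √(2290/2.44) = 17.00 m/s

v = 17.0 m/s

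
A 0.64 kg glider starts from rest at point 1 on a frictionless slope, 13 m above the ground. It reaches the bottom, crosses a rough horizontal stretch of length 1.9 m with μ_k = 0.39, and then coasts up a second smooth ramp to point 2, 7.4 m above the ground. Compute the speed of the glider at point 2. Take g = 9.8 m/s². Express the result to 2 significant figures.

v = 9.8 m/s

Energy at 1: mgh₁ = (0.64)(9.8)(13) = 81.536 J
Friction loss: W_f = μ_k mg d = 4.648 J
At 2: ½mv² + mgh₂ = mgh₁ − W_f
½mv² = 81.536 − 4.648 − 46.413 = 30.476 J
v = √(2 × 30.476/0.64) = 9.759 m/s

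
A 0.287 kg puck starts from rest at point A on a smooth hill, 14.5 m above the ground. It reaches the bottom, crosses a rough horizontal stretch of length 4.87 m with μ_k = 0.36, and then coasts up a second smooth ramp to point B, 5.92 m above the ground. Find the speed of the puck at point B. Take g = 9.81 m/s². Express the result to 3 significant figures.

v = 11.6 m/s

Energy at A: mgh₁ = (0.287)(9.81)(14.5) = 40.824 J
Friction loss: W_f = μ_k mg d = 4.936 J
At B: ½mv² + mgh₂ = mgh₁ − W_f
½mv² = 40.824 − 4.936 − 16.668 = 19.221 J
v = √(2 × 19.221/0.287) = 11.57 m/s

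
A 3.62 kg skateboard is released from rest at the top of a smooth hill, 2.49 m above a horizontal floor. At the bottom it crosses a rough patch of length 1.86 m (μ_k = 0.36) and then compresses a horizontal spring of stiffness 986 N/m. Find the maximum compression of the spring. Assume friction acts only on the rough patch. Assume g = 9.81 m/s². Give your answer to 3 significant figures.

x = 0.362 m

Initial energy: E₁ = mgh = (3.62)(9.81)(2.49) = 88.425 J
Friction removes W_f = μ_k mg d = (0.36)(3.62)(9.81)(1.86) = 23.78 J
Energy reaching the spring: E = 88.425 − 23.78 = 64.646 J
At max compression ½kx² = E ⇒ x = √(2E/k) = √(2 × 64.646/986) = 0.3621 m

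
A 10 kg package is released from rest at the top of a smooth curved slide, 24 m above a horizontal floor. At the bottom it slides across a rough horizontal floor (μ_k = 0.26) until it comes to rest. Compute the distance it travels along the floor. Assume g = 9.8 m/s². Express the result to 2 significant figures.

d = 92 m

Energy at the top = energy at the end + work done against friction:
At rest all PE has been dissipated by friction: mgh = μ_k m g d
d = h/μ_k = 24/0.26 = 92.31 m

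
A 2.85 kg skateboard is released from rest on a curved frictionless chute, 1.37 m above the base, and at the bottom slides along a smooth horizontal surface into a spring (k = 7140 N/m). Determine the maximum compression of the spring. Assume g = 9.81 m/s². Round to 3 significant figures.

Energy conservation (no friction) from release to max compression: mgh = ½kx²
x = √(2mgh/k) = √(2 × 2.85 × 9.81 × 1.37 / 7140) = 0.1036 m

x = 0.104 m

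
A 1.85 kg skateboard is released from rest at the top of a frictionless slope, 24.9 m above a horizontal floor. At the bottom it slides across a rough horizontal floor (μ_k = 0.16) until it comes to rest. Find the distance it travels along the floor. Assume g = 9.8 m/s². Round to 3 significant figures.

Energy at the top = energy at the end + work done against friction:
At rest all PE has been dissipated by friction: mgh = μ_k m g d
d = h/μ_k = 24.9/0.16 = 155.6 m

d = 156 m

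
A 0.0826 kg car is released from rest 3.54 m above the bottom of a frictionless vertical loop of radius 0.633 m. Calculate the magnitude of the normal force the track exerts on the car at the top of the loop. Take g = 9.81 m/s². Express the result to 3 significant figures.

N = 5.01 N

Energy from release to top (height 2r): mgh = ½mv_top² + mg(2r)
v_top² = 2g(h − 2r) = 2(9.81)(3.54 − 1.266) = 44.616 m²/s²
At the top, both N and weight point toward the centre: N + mg = mv_top²/r
N = m(v_top²/r − g) = 0.0826(44.616/0.633 − 9.81) = 5.012 N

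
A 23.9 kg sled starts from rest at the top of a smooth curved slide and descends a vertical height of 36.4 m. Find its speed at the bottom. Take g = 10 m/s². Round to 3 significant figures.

Energy conservation between the two points: mgh = ½mv²
v = √(2gh) = √(2 × 10 × 36.4) = √728.00 = 26.98 m/s

v = 27.0 m/s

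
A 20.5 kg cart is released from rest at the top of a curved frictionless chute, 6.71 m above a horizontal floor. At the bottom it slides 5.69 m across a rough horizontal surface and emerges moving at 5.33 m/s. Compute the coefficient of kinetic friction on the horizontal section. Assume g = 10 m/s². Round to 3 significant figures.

μ_k = 0.930

Energy bookkeeping (friction removes W_f = μ_k N d):
mgh = ½mv² + μ_k m g d
mgh = 1375.5 J; ½mv² = 291.19 J
W_f = 1375.5 − 291.19 = 1084 J
μ_k = W_f/(mg·d) = 1084/(205.0 × 5.69) = 0.9296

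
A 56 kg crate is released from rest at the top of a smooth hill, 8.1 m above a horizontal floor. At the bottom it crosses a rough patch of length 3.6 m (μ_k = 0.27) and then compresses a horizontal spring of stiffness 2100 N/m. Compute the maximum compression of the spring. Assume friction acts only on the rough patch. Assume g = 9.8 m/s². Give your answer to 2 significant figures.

Initial energy: E₁ = mgh = (56)(9.8)(8.1) = 4445.3 J
Friction removes W_f = μ_k mg d = (0.27)(56)(9.8)(3.6) = 533.4 J
Energy reaching the spring: E = 4445.3 − 533.4 = 3911.8 J
At max compression ½kx² = E ⇒ x = √(2E/k) = √(2 × 3911.8/2100) = 1.930 m

x = 1.9 m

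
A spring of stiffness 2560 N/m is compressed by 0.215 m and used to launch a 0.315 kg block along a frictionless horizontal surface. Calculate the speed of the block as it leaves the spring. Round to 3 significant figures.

The block leaves the spring when the spring is at natural length, so ½kx² = ½mv²
v = x√(k/m) = 0.215 × √(2560/0.315) = 19.38 m/s

v = 19.4 m/s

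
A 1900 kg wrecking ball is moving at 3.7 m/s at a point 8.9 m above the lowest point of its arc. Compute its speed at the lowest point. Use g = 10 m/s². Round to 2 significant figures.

Equating total energy at the two states: ½mv₀² + mgh = ½mv²
The mass cancels from both sides.
v² = v₀² + 2gh = (3.7)² + 2(10)(8.9) = 191.69
v = √191.69 = 13.85 m/s

v = 14 m/s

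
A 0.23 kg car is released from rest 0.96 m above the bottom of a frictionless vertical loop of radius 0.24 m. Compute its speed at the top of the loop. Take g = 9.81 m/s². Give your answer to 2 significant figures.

v = 3.1 m/s

Energy conservation: mgh = ½mv_top² + mg(2r)
v_top² = 2g(h − 2r) = 2(9.81)(0.96 − 0.4800) = 9.418
v_top = 3.069 m/s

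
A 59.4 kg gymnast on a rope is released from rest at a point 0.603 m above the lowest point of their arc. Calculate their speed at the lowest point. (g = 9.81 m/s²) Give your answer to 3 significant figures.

v = 3.44 m/s

By conservation of mechanical energy, mgh = ½mv²
The mass cancels from both sides.
v = √(2gh) = √(2 × 9.81 × 0.603) = √11.831 = 3.440 m/s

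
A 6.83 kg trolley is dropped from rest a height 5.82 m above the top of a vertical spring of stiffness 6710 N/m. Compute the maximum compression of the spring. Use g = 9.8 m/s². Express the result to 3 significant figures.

x = 0.351 m

Take the reference level at the top of the uncompressed spring. At max compression the trolley has fallen H + x and is momentarily at rest:
mg(H + x) = ½kx²
½(6710)x² − (6.83)(9.8)x − (6.83)(9.8)(5.82) = 0
3355x² − 66.93x − 389.6 = 0
x = [66.93 + √(4480 + 5.2278e+06)]/(2 × 3355) = 0.3509 m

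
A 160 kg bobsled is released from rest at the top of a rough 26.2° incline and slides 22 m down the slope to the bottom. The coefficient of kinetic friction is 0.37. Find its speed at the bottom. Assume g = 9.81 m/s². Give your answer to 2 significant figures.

Work–energy: mg(L sinθ) − μ_k(mg cosθ)L = ½mv²
mgh = mgL sinθ = (160)(9.81)(22)sin26.2° = 15246 J
W_f = μ_k mg cosθ · L = (0.37)(160)(9.81)cos26.2°·22 = 11464 J
½mv² = 15246 − 11464 = 3781.9 J
v = √(2 × 3781.9/160) = 6.876 m/s

v = 6.9 m/s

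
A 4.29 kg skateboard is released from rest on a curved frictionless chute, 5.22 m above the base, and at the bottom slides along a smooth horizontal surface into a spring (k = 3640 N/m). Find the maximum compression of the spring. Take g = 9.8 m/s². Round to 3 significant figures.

x = 0.347 m

Energy conservation (no friction) from release to max compression: mgh = ½kx²
x = √(2mgh/k) = √(2 × 4.29 × 9.8 × 5.22 / 3640) = 0.3472 m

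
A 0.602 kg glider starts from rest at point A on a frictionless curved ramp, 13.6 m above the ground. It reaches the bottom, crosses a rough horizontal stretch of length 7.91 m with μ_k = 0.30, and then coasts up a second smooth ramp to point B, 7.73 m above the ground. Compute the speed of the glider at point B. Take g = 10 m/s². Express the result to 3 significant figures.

v = 8.36 m/s

Energy at A: mgh₁ = (0.602)(10)(13.6) = 81.872 J
Friction loss: W_f = μ_k mg d = 14.29 J
At B: ½mv² + mgh₂ = mgh₁ − W_f
½mv² = 81.872 − 14.29 − 46.535 = 21.052 J
v = √(2 × 21.052/0.602) = 8.363 m/s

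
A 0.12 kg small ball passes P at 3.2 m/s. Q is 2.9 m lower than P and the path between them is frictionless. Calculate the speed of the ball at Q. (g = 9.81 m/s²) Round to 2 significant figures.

By conservation of mechanical energy, ½mv₀² + mgh = ½mv²
v² = v₀² + 2gh = (3.2)² + 2(9.81)(2.9) = 67.138
v = √67.138 = 8.194 m/s

v = 8.2 m/s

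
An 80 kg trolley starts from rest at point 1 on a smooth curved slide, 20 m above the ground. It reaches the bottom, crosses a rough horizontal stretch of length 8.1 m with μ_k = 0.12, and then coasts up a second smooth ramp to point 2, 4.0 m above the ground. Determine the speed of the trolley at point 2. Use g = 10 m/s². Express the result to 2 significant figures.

v = 17 m/s

Energy at 1: mgh₁ = (80)(10)(20) = 16000 J
Friction loss: W_f = μ_k mg d = 777.6 J
At 2: ½mv² + mgh₂ = mgh₁ − W_f
½mv² = 16000 − 777.6 − 3200.0 = 12022 J
v = √(2 × 12022/80) = 17.34 m/s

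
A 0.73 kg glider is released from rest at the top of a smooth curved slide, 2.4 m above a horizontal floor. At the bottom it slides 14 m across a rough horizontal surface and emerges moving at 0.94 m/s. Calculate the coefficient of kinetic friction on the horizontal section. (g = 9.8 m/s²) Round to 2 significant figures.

μ_k = 0.17

Energy bookkeeping (friction removes W_f = μ_k N d):
mgh = ½mv² + μ_k m g d
mgh = 17.170 J; ½mv² = 0.32251 J
W_f = 17.170 − 0.32251 = 16.85 J
μ_k = W_f/(mg·d) = 16.85/(7.154 × 14) = 0.1682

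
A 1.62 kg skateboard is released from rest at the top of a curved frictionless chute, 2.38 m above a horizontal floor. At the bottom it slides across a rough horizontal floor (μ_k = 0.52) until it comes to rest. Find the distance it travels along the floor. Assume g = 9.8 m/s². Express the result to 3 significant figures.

Applying the work–energy principle:
At rest all PE has been dissipated by friction: mgh = μ_k m g d
d = h/μ_k = 2.38/0.52 = 4.577 m

d = 4.58 m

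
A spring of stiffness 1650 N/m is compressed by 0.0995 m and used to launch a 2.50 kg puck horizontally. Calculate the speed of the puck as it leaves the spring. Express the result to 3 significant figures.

The puck leaves the spring when the spring is at natural length, so ½kx² = ½mv²
v = x√(k/m) = 0.0995 × √(1650/2.50) = 2.556 m/s

v = 2.56 m/s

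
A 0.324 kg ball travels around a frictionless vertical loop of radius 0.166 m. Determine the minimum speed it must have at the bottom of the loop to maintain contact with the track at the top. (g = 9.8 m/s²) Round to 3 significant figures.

v = 2.85 m/s

At the top: mg = mv_top²/r ⇒ v_top² = gr = 1.627 m²/s²
Energy from bottom to top (height 2r): ½mv_bot² = ½mv_top² + mg(2r)
v_bot² = gr + 4gr = 5gr = 8.134
v_bot = √(5gr) = 2.852 m/s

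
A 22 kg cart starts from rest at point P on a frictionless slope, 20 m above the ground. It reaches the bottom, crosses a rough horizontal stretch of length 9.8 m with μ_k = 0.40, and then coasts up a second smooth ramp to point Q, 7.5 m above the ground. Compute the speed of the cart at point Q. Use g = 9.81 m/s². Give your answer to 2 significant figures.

Energy at P: mgh₁ = (22)(9.81)(20) = 4316.4 J
Friction loss: W_f = μ_k mg d = 846.0 J
At Q: ½mv² + mgh₂ = mgh₁ − W_f
½mv² = 4316.4 − 846.0 − 1618.7 = 1851.7 J
v = √(2 × 1851.7/22) = 12.97 m/s

v = 13 m/s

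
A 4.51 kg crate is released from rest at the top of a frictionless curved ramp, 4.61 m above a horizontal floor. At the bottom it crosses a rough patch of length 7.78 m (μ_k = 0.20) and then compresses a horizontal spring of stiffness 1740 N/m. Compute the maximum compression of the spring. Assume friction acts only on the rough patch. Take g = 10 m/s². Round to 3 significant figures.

x = 0.398 m

Initial energy: E₁ = mgh = (4.51)(10)(4.61) = 207.91 J
Friction removes W_f = μ_k mg d = (0.20)(4.51)(10)(7.78) = 70.18 J
Energy reaching the spring: E = 207.91 − 70.18 = 137.74 J
At max compression ½kx² = E ⇒ x = √(2E/k) = √(2 × 137.74/1740) = 0.3979 m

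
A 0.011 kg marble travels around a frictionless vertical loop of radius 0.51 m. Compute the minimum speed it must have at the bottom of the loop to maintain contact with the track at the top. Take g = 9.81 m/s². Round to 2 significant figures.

At the top: mg = mv_top²/r ⇒ v_top² = gr = 5.003 m²/s²
Energy from bottom to top (height 2r): ½mv_bot² = ½mv_top² + mg(2r)
v_bot² = gr + 4gr = 5gr = 25.02
v_bot = √(5gr) = 5.002 m/s

v = 5.0 m/s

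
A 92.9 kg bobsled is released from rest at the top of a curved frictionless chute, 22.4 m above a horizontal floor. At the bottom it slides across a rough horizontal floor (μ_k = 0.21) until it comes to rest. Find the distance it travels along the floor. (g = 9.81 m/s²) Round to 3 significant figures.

d = 107 m

Energy at the top = energy at the end + work done against friction:
At rest all PE has been dissipated by friction: mgh = μ_k m g d
d = h/μ_k = 22.4/0.21 = 106.7 m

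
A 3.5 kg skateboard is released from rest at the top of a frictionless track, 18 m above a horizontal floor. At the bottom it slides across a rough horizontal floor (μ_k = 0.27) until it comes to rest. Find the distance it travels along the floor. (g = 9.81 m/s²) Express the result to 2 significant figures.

d = 67 m

Applying the work–energy principle:
At rest all PE has been dissipated by friction: mgh = μ_k m g d
d = h/μ_k = 18/0.27 = 66.67 m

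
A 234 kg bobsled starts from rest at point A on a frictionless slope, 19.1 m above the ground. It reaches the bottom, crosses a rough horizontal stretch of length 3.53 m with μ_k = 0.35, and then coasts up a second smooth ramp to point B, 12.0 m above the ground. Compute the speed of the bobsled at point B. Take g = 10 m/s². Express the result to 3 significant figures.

v = 10.8 m/s

Energy at A: mgh₁ = (234)(10)(19.1) = 44694 J
Friction loss: W_f = μ_k mg d = 2891 J
At B: ½mv² + mgh₂ = mgh₁ − W_f
½mv² = 44694 − 2891 − 28080 = 13723 J
v = √(2 × 13723/234) = 10.83 m/s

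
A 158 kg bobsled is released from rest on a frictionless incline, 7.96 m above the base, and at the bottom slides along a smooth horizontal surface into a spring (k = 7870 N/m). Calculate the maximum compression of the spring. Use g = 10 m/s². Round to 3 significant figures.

x = 1.79 m

Gravitational PE at the top equals spring PE at max compression: mgh = ½kx²
x = √(2mgh/k) = √(2 × 158 × 10 × 7.96 / 7870) = 1.788 m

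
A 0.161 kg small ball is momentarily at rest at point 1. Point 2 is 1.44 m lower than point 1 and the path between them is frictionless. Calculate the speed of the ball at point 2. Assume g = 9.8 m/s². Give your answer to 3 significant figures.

v = 5.31 m/s

By conservation of mechanical energy, mgh = ½mv²
v = √(2gh) = √(2 × 9.8 × 1.44) = √28.224 = 5.313 m/s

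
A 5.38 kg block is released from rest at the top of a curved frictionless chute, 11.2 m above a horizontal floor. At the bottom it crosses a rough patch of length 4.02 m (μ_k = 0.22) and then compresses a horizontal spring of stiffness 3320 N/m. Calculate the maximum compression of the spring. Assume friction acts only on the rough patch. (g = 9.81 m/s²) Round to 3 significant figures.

Initial energy: E₁ = mgh = (5.38)(9.81)(11.2) = 591.11 J
Friction removes W_f = μ_k mg d = (0.22)(5.38)(9.81)(4.02) = 46.68 J
Energy reaching the spring: E = 591.11 − 46.68 = 544.43 J
At max compression ½kx² = E ⇒ x = √(2E/k) = √(2 × 544.43/3320) = 0.5727 m

x = 0.573 m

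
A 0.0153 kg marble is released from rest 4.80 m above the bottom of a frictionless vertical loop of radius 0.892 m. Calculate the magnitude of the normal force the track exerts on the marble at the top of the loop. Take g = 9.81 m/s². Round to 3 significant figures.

N = 0.865 N

Energy from release to top (height 2r): mgh = ½mv_top² + mg(2r)
v_top² = 2g(h − 2r) = 2(9.81)(4.80 − 1.784) = 59.174 m²/s²
At the top, both N and weight point toward the centre: N + mg = mv_top²/r
N = m(v_top²/r − g) = 0.0153(59.174/0.892 − 9.81) = 0.8649 N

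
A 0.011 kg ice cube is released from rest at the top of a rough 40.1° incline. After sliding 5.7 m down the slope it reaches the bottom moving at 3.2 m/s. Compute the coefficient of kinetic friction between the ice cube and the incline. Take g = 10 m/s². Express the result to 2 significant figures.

Energy balance down the incline: mg L sinθ − ½mv² = μ_k (mg cosθ) L
mgL sinθ = 0.40387 J; ½mv² = 0.056320 J
W_f = 0.40387 − 0.056320 = 0.3475 J
μ_k = W_f/(mg cosθ · L) = 0.3475/(0.08414 × 5.7) = 0.7246

μ_k = 0.72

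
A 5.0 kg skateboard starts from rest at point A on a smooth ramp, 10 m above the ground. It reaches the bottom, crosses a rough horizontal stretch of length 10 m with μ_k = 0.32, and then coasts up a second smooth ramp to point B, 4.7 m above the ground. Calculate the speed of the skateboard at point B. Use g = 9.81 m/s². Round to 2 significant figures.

v = 6.4 m/s

Energy at A: mgh₁ = (5.0)(9.81)(10) = 490.50 J
Friction loss: W_f = μ_k mg d = 157.0 J
At B: ½mv² + mgh₂ = mgh₁ − W_f
½mv² = 490.50 − 157.0 − 230.54 = 103.00 J
v = √(2 × 103.00/5.0) = 6.419 m/s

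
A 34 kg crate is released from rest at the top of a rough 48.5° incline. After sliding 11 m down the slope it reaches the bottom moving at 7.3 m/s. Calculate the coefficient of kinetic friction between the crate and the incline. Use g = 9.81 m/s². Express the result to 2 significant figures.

μ_k = 0.76

mgh = ½mv² + μ_k (mg cosθ) L, with h = L sinθ
mgL sinθ = 2747.9 J; ½mv² = 905.93 J
W_f = 2747.9 − 905.93 = 1842 J
μ_k = W_f/(mg cosθ · L) = 1842/(221.0 × 11) = 0.7577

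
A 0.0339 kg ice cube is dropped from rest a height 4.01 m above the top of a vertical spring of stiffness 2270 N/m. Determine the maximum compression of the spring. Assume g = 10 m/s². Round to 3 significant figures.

Let x be the compression. The total drop is H + x, and the cube is instantaneously at rest at max compression, so energy conservation gives:
mg(H + x) = ½kx²
½(2270)x² − (0.0339)(10)x − (0.0339)(10)(4.01) = 0
1135x² − 0.3390x − 1.359 = 0
x = [0.3390 + √(0.1149 + 6171.6)]/(2 × 1135) = 0.03476 m

x = 0.0348 m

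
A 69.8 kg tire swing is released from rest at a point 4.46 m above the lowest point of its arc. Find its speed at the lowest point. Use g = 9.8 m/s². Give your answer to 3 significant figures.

Equating total energy at the two states: mgh = ½mv²
v = √(2gh) = √(2 × 9.8 × 4.46) = √87.416 = 9.350 m/s

v = 9.35 m/s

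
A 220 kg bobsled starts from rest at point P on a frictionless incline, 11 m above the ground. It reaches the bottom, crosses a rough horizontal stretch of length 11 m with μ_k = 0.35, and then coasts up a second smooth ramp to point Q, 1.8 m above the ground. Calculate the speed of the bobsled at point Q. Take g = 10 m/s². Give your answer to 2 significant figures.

Energy at P: mgh₁ = (220)(10)(11) = 24200 J
Friction loss: W_f = μ_k mg d = 8470 J
At Q: ½mv² + mgh₂ = mgh₁ − W_f
½mv² = 24200 − 8470 − 3960.0 = 11770 J
v = √(2 × 11770/220) = 10.34 m/s

v = 10 m/s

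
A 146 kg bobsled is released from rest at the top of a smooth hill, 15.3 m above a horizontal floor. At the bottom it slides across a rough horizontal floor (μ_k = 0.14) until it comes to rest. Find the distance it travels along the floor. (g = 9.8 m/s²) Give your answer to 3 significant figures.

Energy at the top = energy at the end + work done against friction:
At rest all PE has been dissipated by friction: mgh = μ_k m g d
d = h/μ_k = 15.3/0.14 = 109.3 m

d = 109 m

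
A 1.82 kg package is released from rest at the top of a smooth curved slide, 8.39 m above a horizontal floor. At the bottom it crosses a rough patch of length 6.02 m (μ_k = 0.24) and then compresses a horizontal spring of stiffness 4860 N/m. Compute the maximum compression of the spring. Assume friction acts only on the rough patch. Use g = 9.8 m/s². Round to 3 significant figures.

x = 0.226 m

Initial energy: E₁ = mgh = (1.82)(9.8)(8.39) = 149.64 J
Friction removes W_f = μ_k mg d = (0.24)(1.82)(9.8)(6.02) = 25.77 J
Energy reaching the spring: E = 149.64 − 25.77 = 123.87 J
At max compression ½kx² = E ⇒ x = √(2E/k) = √(2 × 123.87/4860) = 0.2258 m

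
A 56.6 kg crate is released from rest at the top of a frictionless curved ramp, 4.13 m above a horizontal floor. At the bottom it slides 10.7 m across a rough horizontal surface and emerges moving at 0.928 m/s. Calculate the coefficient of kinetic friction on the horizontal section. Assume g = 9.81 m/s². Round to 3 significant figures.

μ_k = 0.382

Energy bookkeeping (friction removes W_f = μ_k N d):
mgh = ½mv² + μ_k m g d
mgh = 2293.2 J; ½mv² = 24.372 J
W_f = 2293.2 − 24.372 = 2269 J
μ_k = W_f/(mg·d) = 2269/(555.2 × 10.7) = 0.3819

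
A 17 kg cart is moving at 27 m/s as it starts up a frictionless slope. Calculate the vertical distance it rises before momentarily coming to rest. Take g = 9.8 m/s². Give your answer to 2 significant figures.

h = 37 m

By energy conservation, ½mv² = mgh
h = v²/(2g) = 27²/(2 × 9.8) = 37.19 m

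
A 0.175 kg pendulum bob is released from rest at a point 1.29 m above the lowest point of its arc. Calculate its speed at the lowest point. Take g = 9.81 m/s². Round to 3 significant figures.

Equating total energy at the two states: mgh = ½mv²
v = √(2gh) = √(2 × 9.81 × 1.29) = √25.310 = 5.031 m/s

v = 5.03 m/s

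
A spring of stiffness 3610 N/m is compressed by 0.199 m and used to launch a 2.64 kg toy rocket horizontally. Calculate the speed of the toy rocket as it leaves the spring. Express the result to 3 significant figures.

Spring PE converts entirely to kinetic energy: ½kx² = ½mv²
v = x√(k/m) = 0.199 × √(3610/2.64) = 7.359 m/s

v = 7.36 m/s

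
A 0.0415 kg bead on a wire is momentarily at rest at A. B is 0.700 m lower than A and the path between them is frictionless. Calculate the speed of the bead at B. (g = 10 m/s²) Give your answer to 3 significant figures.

Mechanical energy is conserved (no friction): mgh = ½mv²
The mass cancels from both sides.
v = √(2gh) = √(2 × 10 × 0.700) = √14.000 = 3.742 m/s

v = 3.74 m/s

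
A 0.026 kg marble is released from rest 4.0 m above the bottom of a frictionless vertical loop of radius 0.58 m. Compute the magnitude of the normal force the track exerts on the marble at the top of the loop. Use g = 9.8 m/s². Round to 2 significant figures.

N = 2.2 N

Energy from release to top (height 2r): mgh = ½mv_top² + mg(2r)
v_top² = 2g(h − 2r) = 2(9.8)(4.0 − 1.160) = 55.664 m²/s²
At the top, both N and weight point toward the centre: N + mg = mv_top²/r
N = m(v_top²/r − g) = 0.026(55.664/0.58 − 9.8) = 2.240 N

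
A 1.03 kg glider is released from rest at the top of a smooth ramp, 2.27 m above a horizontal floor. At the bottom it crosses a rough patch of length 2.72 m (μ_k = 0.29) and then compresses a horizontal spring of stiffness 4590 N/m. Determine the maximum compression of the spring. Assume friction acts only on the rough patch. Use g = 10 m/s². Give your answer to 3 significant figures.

Initial energy: E₁ = mgh = (1.03)(10)(2.27) = 23.381 J
Friction removes W_f = μ_k mg d = (0.29)(1.03)(10)(2.72) = 8.125 J
Energy reaching the spring: E = 23.381 − 8.125 = 15.256 J
At max compression ½kx² = E ⇒ x = √(2E/k) = √(2 × 15.256/4590) = 0.08153 m

x = 0.0815 m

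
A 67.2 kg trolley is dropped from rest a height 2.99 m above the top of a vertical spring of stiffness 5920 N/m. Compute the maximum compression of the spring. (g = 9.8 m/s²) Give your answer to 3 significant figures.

x = 0.934 m

Take the reference level at the top of the uncompressed spring. At max compression the trolley has fallen H + x and is momentarily at rest:
mg(H + x) = ½kx²
½(5920)x² − (67.2)(9.8)x − (67.2)(9.8)(2.99) = 0
2960x² − 658.6x − 1969 = 0
x = [658.6 + √(433701 + 2.3314e+07)]/(2 × 2960) = 0.9344 m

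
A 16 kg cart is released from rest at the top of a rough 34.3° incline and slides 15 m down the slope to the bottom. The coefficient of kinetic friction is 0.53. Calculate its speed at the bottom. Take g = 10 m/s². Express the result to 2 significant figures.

Energy: mgh = ½mv² + W_f, with h = L sinθ and W_f = μ_k (mg cosθ) L
mgh = mgL sinθ = (16)(10)(15)sin34.3° = 1352.5 J
W_f = μ_k mg cosθ · L = (0.53)(16)(10)cos34.3°·15 = 1051 J
½mv² = 1352.5 − 1051 = 301.67 J
v = √(2 × 301.67/16) = 6.141 m/s

v = 6.1 m/s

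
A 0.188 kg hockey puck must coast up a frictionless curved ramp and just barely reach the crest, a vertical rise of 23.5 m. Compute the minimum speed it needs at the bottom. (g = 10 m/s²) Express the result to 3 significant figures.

v = 21.7 m/s

At the top it is momentarily at rest, so all KE converts to PE: ½mv² = mgh
v = √(2gh) = √(2 × 10 × 23.5) = 21.68 m/s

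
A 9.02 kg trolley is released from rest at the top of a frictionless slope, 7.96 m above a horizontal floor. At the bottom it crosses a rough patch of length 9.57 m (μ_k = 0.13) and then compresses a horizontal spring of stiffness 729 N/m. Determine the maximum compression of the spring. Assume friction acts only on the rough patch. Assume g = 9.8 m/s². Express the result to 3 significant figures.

x = 1.28 m

Initial energy: E₁ = mgh = (9.02)(9.8)(7.96) = 703.63 J
Friction removes W_f = μ_k mg d = (0.13)(9.02)(9.8)(9.57) = 110.0 J
Energy reaching the spring: E = 703.63 − 110.0 = 593.66 J
At max compression ½kx² = E ⇒ x = √(2E/k) = √(2 × 593.66/729) = 1.276 m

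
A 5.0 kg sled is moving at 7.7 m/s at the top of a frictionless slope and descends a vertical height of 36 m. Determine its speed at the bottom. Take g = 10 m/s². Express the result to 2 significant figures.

v = 28 m/s

Energy conservation between the two points: ½mv₀² + mgh = ½mv²
The mass cancels from both sides.
v² = v₀² + 2gh = (7.7)² + 2(10)(36) = 779.29
v = √779.29 = 27.92 m/s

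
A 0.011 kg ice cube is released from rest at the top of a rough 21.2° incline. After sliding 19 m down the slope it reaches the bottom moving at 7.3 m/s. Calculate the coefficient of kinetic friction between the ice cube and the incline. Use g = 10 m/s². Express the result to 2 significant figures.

μ_k = 0.24

mgh = ½mv² + μ_k (mg cosθ) L, with h = L sinθ
mgL sinθ = 0.75580 J; ½mv² = 0.29309 J
W_f = 0.75580 − 0.29309 = 0.4627 J
μ_k = W_f/(mg cosθ · L) = 0.4627/(0.1026 × 19) = 0.2375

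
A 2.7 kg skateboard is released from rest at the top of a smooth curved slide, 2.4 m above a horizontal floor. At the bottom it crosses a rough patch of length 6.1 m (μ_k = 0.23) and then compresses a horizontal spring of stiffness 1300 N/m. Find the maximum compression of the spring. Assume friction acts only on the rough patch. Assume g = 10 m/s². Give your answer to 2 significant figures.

Initial energy: E₁ = mgh = (2.7)(10)(2.4) = 64.800 J
Friction removes W_f = μ_k mg d = (0.23)(2.7)(10)(6.1) = 37.88 J
Energy reaching the spring: E = 64.800 − 37.88 = 26.919 J
At max compression ½kx² = E ⇒ x = √(2E/k) = √(2 × 26.919/1300) = 0.2035 m

x = 0.20 m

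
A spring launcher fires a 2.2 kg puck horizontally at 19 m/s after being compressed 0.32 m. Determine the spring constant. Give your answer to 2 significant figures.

½kx² = ½mv²
k = mv²/x² = (2.2)(19)²/(0.32)² = 7756 N/m

k = 7800 N/m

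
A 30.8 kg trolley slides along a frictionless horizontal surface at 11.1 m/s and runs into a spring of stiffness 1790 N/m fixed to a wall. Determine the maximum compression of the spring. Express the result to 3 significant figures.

Conservation of energy between contact and max compression: ½mv² = ½kx²
x = v√(m/k) = 11.1 × √(30.8/1790) = 1.456 m

x = 1.46 m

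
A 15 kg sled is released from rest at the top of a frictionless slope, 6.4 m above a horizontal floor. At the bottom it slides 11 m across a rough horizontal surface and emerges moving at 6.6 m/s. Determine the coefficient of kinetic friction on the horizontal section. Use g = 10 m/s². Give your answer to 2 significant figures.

Energy bookkeeping (friction removes W_f = μ_k N d):
mgh = ½mv² + μ_k m g d
mgh = 960.00 J; ½mv² = 326.70 J
W_f = 960.00 − 326.70 = 633.3 J
μ_k = W_f/(mg·d) = 633.3/(150.0 × 11) = 0.3838

μ_k = 0.38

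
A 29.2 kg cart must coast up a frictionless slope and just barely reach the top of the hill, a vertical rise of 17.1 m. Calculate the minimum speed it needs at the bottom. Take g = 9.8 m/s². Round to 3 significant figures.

v = 18.3 m/s

At the top it is momentarily at rest, so all KE converts to PE: ½mv² = mgh
v = √(2gh) = √(2 × 9.8 × 17.1) = 18.31 m/s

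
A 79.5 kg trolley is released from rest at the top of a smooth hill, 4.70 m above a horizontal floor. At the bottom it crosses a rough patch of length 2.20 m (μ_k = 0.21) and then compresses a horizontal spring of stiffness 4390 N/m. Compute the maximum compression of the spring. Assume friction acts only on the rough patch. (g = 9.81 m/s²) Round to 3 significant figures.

Initial energy: E₁ = mgh = (79.5)(9.81)(4.70) = 3665.5 J
Friction removes W_f = μ_k mg d = (0.21)(79.5)(9.81)(2.20) = 360.3 J
Energy reaching the spring: E = 3665.5 − 360.3 = 3305.2 J
At max compression ½kx² = E ⇒ x = √(2E/k) = √(2 × 3305.2/4390) = 1.227 m

x = 1.23 m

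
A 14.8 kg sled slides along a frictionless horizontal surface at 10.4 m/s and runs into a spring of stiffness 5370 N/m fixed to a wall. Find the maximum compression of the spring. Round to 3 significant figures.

All KE is stored as spring PE at maximum compression: ½mv² = ½kx²
x = v√(m/k) = 10.4 × √(14.8/5370) = 0.5460 m

x = 0.546 m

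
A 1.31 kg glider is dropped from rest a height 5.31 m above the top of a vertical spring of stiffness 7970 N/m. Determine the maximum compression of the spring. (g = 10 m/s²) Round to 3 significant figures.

Take the reference level at the top of the uncompressed spring. At max compression the glider has fallen H + x and is momentarily at rest:
mg(H + x) = ½kx²
½(7970)x² − (1.31)(10)x − (1.31)(10)(5.31) = 0
3985x² − 13.10x − 69.56 = 0
x = [13.10 + √(171.6 + 1.1088e+06)]/(2 × 3985) = 0.1338 m

x = 0.134 m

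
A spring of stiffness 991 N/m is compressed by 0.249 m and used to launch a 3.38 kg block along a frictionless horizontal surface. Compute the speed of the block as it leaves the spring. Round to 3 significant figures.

The block leaves the spring when the spring is at natural length, so ½kx² = ½mv²
v = x√(k/m) = 0.249 × √(991/3.38) = 4.264 m/s

v = 4.26 m/s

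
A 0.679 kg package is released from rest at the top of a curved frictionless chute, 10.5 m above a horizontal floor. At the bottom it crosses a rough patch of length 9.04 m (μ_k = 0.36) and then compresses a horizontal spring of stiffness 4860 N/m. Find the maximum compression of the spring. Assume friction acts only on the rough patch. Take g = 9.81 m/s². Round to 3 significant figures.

x = 0.141 m

Initial energy: E₁ = mgh = (0.679)(9.81)(10.5) = 69.940 J
Friction removes W_f = μ_k mg d = (0.36)(0.679)(9.81)(9.04) = 21.68 J
Energy reaching the spring: E = 69.940 − 21.68 = 48.263 J
At max compression ½kx² = E ⇒ x = √(2E/k) = √(2 × 48.263/4860) = 0.1409 m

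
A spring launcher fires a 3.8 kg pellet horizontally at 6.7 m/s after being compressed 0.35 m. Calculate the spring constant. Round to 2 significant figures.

Spring PE at full compression equals KE at release: ½kx² = ½mv²
k = mv²/x² = (3.8)(6.7)²/(0.35)² = 1393 N/m

k = 1400 N/m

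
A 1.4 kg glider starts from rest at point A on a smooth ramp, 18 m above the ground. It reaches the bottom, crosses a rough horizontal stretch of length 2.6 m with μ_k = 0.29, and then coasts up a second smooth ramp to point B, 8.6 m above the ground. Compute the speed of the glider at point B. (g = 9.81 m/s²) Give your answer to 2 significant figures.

v = 13 m/s

Energy at A: mgh₁ = (1.4)(9.81)(18) = 247.21 J
Friction loss: W_f = μ_k mg d = 10.36 J
At B: ½mv² + mgh₂ = mgh₁ − W_f
½mv² = 247.21 − 10.36 − 118.11 = 118.74 J
v = √(2 × 118.74/1.4) = 13.02 m/s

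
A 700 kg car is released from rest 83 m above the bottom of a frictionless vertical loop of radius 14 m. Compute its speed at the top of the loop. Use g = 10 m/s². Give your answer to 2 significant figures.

Energy conservation: mgh = ½mv_top² + mg(2r)
v_top² = 2g(h − 2r) = 2(10)(83 − 28.00) = 1100
v_top = 33.17 m/s

v = 33 m/s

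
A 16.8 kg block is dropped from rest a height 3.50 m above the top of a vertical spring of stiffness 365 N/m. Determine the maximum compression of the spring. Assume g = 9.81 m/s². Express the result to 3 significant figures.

x = 2.29 m

Let x be the compression. The total drop is H + x, and the block is instantaneously at rest at max compression, so energy conservation gives:
mg(H + x) = ½kx²
½(365)x² − (16.8)(9.81)x − (16.8)(9.81)(3.50) = 0
182.5x² − 164.8x − 576.8 = 0
x = [164.8 + √(27162 + 421084)]/(2 × 182.5) = 2.286 m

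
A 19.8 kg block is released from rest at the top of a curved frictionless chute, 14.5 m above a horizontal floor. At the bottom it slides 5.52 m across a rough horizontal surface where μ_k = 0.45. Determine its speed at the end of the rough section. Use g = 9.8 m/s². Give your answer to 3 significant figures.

v = 15.3 m/s

Energy at the top = energy at the end + work done against friction:
mgh = ½mv² + μ_k m g d
W_f = μ_k mg d = (0.45)(19.8)(9.8)(5.52) = 482.0 J
½mv² = mgh − W_f = 2813.6 − 482.0 = 2331.6 J
v = √(2 × 2331.6/19.8) = 15.35 m/s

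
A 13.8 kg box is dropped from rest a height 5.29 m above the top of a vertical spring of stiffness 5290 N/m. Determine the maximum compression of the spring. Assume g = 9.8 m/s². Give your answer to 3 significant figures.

x = 0.546 m

Measuring PE from the top of the relaxed spring, at max compression the box has dropped H + x with zero KE, so:
mg(H + x) = ½kx²
½(5290)x² − (13.8)(9.8)x − (13.8)(9.8)(5.29) = 0
2645x² − 135.2x − 715.4 = 0
x = [135.2 + √(18290 + 7.5691e+06)]/(2 × 2645) = 0.5463 m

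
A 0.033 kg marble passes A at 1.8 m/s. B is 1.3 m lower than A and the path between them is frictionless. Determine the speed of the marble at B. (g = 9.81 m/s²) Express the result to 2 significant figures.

By conservation of mechanical energy, ½mv₀² + mgh = ½mv²
v² = v₀² + 2gh = (1.8)² + 2(9.81)(1.3) = 28.746
v = √28.746 = 5.362 m/s

v = 5.4 m/s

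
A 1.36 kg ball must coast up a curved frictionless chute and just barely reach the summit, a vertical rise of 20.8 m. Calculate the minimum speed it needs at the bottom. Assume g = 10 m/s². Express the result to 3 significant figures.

At the top it is momentarily at rest, so all KE converts to PE: ½mv² = mgh
v = √(2gh) = √(2 × 10 × 20.8) = 20.40 m/s

v = 20.4 m/s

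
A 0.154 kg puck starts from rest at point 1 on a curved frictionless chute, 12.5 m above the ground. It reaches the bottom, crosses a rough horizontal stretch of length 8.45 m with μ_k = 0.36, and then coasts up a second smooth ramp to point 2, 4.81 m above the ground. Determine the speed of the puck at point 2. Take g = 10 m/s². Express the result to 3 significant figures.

v = 9.64 m/s

Energy at 1: mgh₁ = (0.154)(10)(12.5) = 19.250 J
Friction loss: W_f = μ_k mg d = 4.685 J
At 2: ½mv² + mgh₂ = mgh₁ − W_f
½mv² = 19.250 − 4.685 − 7.4074 = 7.1579 J
v = √(2 × 7.1579/0.154) = 9.642 m/s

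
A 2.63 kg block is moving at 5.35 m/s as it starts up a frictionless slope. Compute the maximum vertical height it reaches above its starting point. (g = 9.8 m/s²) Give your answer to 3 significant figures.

h = 1.46 m

Setting KE at the bottom equal to PE gained: ½mv² = mgh
h = v²/(2g) = 5.35²/(2 × 9.8) = 1.460 m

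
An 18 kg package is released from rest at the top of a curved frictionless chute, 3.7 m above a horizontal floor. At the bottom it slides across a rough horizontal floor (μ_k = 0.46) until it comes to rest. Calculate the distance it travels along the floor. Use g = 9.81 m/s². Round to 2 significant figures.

d = 8.0 m

Applying the work–energy principle:
At rest all PE has been dissipated by friction: mgh = μ_k m g d
d = h/μ_k = 3.7/0.46 = 8.043 m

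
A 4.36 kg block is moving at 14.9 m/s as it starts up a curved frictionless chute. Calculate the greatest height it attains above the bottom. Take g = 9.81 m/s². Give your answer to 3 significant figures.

Setting KE at the bottom equal to PE gained: ½mv² = mgh
h = v²/(2g) = 14.9²/(2 × 9.81) = 11.32 m

h = 11.3 m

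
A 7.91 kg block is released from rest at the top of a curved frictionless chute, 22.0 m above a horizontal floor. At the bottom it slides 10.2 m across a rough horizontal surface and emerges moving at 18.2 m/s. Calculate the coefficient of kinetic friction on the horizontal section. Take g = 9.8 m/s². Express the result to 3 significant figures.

μ_k = 0.500

Energy at the top = energy at the end + work done against friction:
mgh = ½mv² + μ_k m g d
mgh = 1705.4 J; ½mv² = 1310.1 J
W_f = 1705.4 − 1310.1 = 395.3 J
μ_k = W_f/(mg·d) = 395.3/(77.52 × 10.2) = 0.5000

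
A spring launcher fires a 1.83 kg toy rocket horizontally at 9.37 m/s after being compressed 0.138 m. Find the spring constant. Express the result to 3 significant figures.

Spring PE at full compression equals KE at release: ½kx² = ½mv²
k = mv²/x² = (1.83)(9.37)²/(0.138)² = 8437 N/m

k = 8440 N/m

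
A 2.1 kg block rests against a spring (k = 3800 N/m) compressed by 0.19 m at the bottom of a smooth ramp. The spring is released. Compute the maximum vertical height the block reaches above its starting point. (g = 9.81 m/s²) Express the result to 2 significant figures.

h = 3.3 m

At maximum height the block is at rest, so ½kx² = mgh
h = kx²/(2mg) = (3800)(0.19)²/(2 × 2.1 × 9.81) = 3.329 m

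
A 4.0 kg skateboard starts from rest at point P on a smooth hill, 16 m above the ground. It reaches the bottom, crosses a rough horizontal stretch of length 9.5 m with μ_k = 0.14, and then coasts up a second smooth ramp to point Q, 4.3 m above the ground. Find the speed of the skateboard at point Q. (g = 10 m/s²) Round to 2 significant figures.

Energy at P: mgh₁ = (4.0)(10)(16) = 640.00 J
Friction loss: W_f = μ_k mg d = 53.20 J
At Q: ½mv² + mgh₂ = mgh₁ − W_f
½mv² = 640.00 − 53.20 − 172.00 = 414.80 J
v = √(2 × 414.80/4.0) = 14.40 m/s

v = 14 m/s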